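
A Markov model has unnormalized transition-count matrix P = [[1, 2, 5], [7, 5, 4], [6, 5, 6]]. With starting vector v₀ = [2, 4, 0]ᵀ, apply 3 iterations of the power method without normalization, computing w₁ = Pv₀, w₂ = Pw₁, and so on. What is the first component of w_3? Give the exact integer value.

3084

w1 = Pv₀ = (1·2 + 2·4 + 5·0; 7·2 + 5·4 + 4·0; 6·2 + 5·4 + 6·0) = (10, 34, 32)
w2 = Pw1 = (1·10 + 2·34 + 5·32; 7·10 + 5·34 + 4·32; 6·10 + 5·34 + 6·32) = (238, 368, 422)
w3 = Pw2 = (3084, 5194, 5800)
The requested component of w3 is 3084.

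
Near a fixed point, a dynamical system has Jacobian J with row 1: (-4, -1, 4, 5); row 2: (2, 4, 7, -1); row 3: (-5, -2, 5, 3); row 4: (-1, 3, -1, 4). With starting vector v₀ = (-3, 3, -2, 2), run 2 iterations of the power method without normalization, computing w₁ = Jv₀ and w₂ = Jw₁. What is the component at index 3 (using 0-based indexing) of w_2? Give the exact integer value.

w1 = Jv₀ = (11, -10, 5, 22)
w2 = Jw1 = (96, -5, 56, 42)
The requested component of w2 is 42.

42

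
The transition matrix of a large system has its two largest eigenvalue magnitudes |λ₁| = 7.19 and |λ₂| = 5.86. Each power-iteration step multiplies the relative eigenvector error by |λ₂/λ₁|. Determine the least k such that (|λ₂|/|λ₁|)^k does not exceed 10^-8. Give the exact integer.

|λ₂/λ₁| = 5.86/7.19 = 0.81502
Need k ≥ ln(10^-8) / ln(0.81502) = -18.4207 / -0.2045 ≈ 90.058
Smallest integer k satisfying the bound: 91

91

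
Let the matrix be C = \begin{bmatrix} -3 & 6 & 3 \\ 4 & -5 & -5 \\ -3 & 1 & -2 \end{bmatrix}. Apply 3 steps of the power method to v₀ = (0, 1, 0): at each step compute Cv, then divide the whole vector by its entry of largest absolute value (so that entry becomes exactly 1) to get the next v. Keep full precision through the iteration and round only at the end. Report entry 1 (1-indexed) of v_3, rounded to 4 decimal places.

Cv0 = (6.00000, -5.00000, 1.00000); divide by 6.00000 → v1 = (1.00000, -0.83333, 0.16667)
Cv1 = (-7.50000, 7.33333, -4.16667); divide by -7.50000 → v2 = (1.00000, -0.97778, 0.55556)
Cv2 = (-7.20000, 6.11111, -5.08889); divide by -7.20000 → v3 = (1.00000, -0.84877, 0.70679)
Requested entry of v3: 324/324 = 1.0000

1.0000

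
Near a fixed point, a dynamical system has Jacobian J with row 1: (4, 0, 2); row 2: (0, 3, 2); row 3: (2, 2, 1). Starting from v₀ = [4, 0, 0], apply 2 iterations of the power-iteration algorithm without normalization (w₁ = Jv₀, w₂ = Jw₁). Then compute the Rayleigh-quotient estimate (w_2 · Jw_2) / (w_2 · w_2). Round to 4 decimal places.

w1 = Jv₀ = (4·4 + 0·0 + 2·0; 0·4 + 3·0 + 2·0; 2·4 + 2·0 + 1·0) = (16, 0, 8)
w2 = Jw1 = (4·16 + 0·0 + 2·8; 0·16 + 3·0 + 2·8; 2·16 + 2·0 + 1·8) = (80, 16, 40)
Jw2 = (400, 128, 232)
w2·Jw2 = 80·400 + 16·128 + 40·232 = 43328; w2·w2 = 80·80 + 16·16 + 40·40 = 8256
λ ≈ 43328/8256 = 5.2481

λ ≈ 5.2481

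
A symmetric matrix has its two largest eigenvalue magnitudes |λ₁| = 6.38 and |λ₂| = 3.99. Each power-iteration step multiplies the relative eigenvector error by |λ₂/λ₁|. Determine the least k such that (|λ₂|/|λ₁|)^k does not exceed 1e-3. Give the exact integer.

15

|λ₂/λ₁| = 3.99/6.38 = 0.62539
Need k ≥ ln(1e-3) / ln(0.62539) = -6.9078 / -0.4694 ≈ 14.717
Smallest integer k satisfying the bound: 15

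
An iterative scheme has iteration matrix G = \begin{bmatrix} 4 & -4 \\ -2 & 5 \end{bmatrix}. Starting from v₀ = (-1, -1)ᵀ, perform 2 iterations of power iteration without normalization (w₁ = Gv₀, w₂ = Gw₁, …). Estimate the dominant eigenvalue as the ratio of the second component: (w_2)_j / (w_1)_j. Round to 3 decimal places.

w1 = Gv₀ = (0, -3)
w2 = Gw1 = (12, -15)
Ratio at component: -15 / -3 = 5.000

5.000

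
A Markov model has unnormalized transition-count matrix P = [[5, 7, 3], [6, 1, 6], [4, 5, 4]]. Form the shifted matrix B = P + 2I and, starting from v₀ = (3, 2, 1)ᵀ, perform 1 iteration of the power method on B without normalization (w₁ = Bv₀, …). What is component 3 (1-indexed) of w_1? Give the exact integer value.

B = P + 2I has rows (7, 7, 3); (6, 3, 6); (4, 5, 6)
w1 = Bv₀ = (7·3 + 7·2 + 3·1; 6·3 + 3·2 + 6·1; 4·3 + 5·2 + 6·1) = (38, 30, 28)
Requested component of w1: 28

28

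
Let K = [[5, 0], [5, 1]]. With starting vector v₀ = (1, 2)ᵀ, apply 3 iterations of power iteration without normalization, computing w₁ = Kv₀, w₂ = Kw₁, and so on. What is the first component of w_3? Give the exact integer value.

w1 = Kv₀ = (5·1 + 0·2; 5·1 + 1·2) = (5, 7)
w2 = Kw1 = (5·5 + 0·7; 5·5 + 1·7) = (25, 32)
w3 = Kw2 = (125, 157)
The requested component of w3 is 125.

125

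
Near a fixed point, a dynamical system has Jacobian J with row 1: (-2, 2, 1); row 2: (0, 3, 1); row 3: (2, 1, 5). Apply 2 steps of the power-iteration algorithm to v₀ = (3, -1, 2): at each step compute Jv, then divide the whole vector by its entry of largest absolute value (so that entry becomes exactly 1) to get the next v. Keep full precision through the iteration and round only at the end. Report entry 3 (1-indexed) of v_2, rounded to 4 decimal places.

Jv0 = (-6.00000, -1.00000, 15.00000); divide by 15.00000 → v1 = (-0.40000, -0.06667, 1.00000)
Jv1 = (1.66667, 0.80000, 4.13333); divide by 4.13333 → v2 = (0.40323, 0.19355, 1.00000)
Requested entry of v2: 62/62 = 1.0000

1.0000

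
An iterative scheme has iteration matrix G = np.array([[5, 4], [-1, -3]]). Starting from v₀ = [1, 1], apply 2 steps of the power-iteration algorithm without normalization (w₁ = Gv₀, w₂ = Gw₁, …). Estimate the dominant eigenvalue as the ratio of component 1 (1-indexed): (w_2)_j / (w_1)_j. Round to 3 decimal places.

3.222

w1 = Gv₀ = (5·1 + 4·1; (-1)·1 + (-3)·1) = (9, -4)
w2 = Gw1 = (5·9 + 4·(-4); (-1)·9 + (-3)·(-4)) = (29, 3)
Ratio at component: 29 / 9 = 3.222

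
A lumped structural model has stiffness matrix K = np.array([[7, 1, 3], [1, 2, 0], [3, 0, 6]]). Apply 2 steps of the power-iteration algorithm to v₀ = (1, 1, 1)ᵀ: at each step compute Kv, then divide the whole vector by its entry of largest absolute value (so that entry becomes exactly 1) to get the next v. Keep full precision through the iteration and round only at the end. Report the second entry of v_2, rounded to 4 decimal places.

Kv0 = (11.00000, 3.00000, 9.00000); divide by 11.00000 → v1 = (1.00000, 0.27273, 0.81818)
Kv1 = (9.72727, 1.54545, 7.90909); divide by 9.72727 → v2 = (1.00000, 0.15888, 0.81308)
Requested entry of v2: 17/107 = 0.1589

0.1589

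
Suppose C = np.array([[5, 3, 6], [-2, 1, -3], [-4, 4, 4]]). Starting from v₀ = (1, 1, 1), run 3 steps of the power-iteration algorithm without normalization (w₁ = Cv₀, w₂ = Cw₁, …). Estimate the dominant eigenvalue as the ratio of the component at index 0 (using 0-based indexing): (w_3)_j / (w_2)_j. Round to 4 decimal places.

-0.7073

w1 = Cv₀ = (5·1 + 3·1 + 6·1; (-2)·1 + 1·1 + (-3)·1; (-4)·1 + 4·1 + 4·1) = (14, -4, 4)
w2 = Cw1 = (5·14 + 3·(-4) + 6·4; (-2)·14 + 1·(-4) + (-3)·4; (-4)·14 + 4·(-4) + 4·4) = (82, -44, -56)
w3 = Cw2 = (-58, -40, -728)
Ratio at component: -58 / 82 = -0.7073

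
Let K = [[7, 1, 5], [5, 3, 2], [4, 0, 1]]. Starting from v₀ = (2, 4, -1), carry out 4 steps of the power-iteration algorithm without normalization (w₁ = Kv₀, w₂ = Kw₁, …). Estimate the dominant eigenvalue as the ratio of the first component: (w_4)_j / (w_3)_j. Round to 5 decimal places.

10.07692

w1 = Kv₀ = (13, 20, 7)
w2 = Kw1 = (146, 139, 59)
w3 = Kw2 = (1456, 1265, 643)
w4 = Kw3 = (14672, 12361, 6467)
Ratio at component: 14672 / 1456 = 10.07692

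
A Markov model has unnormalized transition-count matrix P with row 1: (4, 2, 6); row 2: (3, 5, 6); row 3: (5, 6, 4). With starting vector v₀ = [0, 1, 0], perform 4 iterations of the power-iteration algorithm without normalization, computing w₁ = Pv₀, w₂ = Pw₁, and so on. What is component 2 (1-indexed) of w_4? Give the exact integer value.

12175

w1 = Pv₀ = (4·0 + 2·1 + 6·0; 3·0 + 5·1 + 6·0; 5·0 + 6·1 + 4·0) = (2, 5, 6)
w2 = Pw1 = (4·2 + 2·5 + 6·6; 3·2 + 5·5 + 6·6; 5·2 + 6·5 + 4·6) = (54, 67, 64)
w3 = Pw2 = (734, 881, 928)
w4 = Pw3 = (10266, 12175, 12668)
The requested component of w4 is 12175.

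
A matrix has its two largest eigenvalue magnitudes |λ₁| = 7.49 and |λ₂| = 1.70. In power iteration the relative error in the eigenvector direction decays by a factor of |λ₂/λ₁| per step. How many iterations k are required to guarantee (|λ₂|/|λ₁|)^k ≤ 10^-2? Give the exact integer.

4

|λ₂/λ₁| = 1.70/7.49 = 0.22697
Need k ≥ ln(10^-2) / ln(0.22697) = -4.6052 / -1.4829 ≈ 3.105
Smallest integer k satisfying the bound: 4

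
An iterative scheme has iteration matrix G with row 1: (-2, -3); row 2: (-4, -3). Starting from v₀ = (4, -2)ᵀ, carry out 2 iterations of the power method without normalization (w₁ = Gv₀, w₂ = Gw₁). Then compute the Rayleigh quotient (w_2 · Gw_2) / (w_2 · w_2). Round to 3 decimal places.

w1 = Gv₀ = ((-2)·4 + (-3)·(-2); (-4)·4 + (-3)·(-2)) = (-2, -10)
w2 = Gw1 = ((-2)·(-2) + (-3)·(-10); (-4)·(-2) + (-3)·(-10)) = (34, 38)
Gw2 = (-182, -250)
w2·Gw2 = 34·(-182) + 38·(-250) = -15688; w2·w2 = 34·34 + 38·38 = 2600
λ ≈ -15688/2600 = -6.034

λ ≈ -6.034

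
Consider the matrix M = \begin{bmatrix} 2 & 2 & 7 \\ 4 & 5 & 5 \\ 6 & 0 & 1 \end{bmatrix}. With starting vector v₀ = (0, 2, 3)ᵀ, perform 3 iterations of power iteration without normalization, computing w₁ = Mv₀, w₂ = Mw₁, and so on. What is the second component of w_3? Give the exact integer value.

w1 = Mv₀ = (2·0 + 2·2 + 7·3; 4·0 + 5·2 + 5·3; 6·0 + 0·2 + 1·3) = (25, 25, 3)
w2 = Mw1 = (2·25 + 2·25 + 7·3; 4·25 + 5·25 + 5·3; 6·25 + 0·25 + 1·3) = (121, 240, 153)
w3 = Mw2 = (1793, 2449, 879)
The requested component of w3 is 2449.

2449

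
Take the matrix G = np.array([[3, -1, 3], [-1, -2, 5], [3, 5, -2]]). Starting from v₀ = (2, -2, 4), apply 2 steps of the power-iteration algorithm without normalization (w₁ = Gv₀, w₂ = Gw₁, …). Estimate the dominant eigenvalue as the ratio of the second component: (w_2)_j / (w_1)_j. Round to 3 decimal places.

w1 = Gv₀ = (3·2 + (-1)·(-2) + 3·4; (-1)·2 + (-2)·(-2) + 5·4; 3·2 + 5·(-2) + (-2)·4) = (20, 22, -12)
w2 = Gw1 = (3·20 + (-1)·22 + 3·(-12); (-1)·20 + (-2)·22 + 5·(-12); 3·20 + 5·22 + (-2)·(-12)) = (2, -124, 194)
Ratio at component: -124 / 22 = -5.636

-5.636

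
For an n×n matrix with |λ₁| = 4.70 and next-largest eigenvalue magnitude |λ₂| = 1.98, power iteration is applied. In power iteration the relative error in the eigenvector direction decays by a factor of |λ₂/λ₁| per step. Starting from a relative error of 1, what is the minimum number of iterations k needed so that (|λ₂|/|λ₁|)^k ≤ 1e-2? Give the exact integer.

6

|λ₂/λ₁| = 1.98/4.70 = 0.42128
Need k ≥ ln(1e-2) / ln(0.42128) = -4.6052 / -0.8645 ≈ 5.327
Smallest integer k satisfying the bound: 6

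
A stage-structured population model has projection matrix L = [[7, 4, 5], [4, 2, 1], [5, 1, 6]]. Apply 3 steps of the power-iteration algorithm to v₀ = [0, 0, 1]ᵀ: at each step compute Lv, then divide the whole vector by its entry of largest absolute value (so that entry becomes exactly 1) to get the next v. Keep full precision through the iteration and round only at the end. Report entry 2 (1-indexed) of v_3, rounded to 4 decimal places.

Lv0 = (5.00000, 1.00000, 6.00000); divide by 6.00000 → v1 = (0.83333, 0.16667, 1.00000)
Lv1 = (11.50000, 4.66667, 10.33333); divide by 11.50000 → v2 = (1.00000, 0.40580, 0.89855)
Lv2 = (13.11594, 5.71014, 10.79710); divide by 13.11594 → v3 = (1.00000, 0.43536, 0.82320)
Requested entry of v3: 394/905 = 0.4354

0.4354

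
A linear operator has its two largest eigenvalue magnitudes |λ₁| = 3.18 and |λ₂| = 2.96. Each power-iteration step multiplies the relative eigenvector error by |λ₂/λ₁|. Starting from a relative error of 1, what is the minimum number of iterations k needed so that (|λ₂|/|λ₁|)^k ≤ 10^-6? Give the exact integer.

193

|λ₂/λ₁| = 2.96/3.18 = 0.93082
Need k ≥ ln(10^-6) / ln(0.93082) = -13.8155 / -0.0717 ≈ 192.707
Smallest integer k satisfying the bound: 193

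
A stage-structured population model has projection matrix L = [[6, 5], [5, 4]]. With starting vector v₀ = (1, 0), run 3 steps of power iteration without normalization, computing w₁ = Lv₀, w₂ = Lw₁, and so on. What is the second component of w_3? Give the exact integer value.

505

w1 = Lv₀ = (6, 5)
w2 = Lw1 = (61, 50)
w3 = Lw2 = (616, 505)
The requested component of w3 is 505.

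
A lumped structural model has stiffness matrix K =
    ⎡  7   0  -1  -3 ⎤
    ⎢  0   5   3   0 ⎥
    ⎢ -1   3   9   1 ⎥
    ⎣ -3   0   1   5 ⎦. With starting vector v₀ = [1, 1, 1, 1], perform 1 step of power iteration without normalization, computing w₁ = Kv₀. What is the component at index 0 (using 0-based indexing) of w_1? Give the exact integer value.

w1 = Kv₀ = (3, 8, 12, 3)
The requested component of w1 is 3.

3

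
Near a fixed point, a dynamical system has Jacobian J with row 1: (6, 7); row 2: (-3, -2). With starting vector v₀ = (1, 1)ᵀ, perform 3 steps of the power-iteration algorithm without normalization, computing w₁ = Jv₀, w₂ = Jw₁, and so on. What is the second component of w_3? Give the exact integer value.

-71

w1 = Jv₀ = (13, -5)
w2 = Jw1 = (43, -29)
w3 = Jw2 = (55, -71)
The requested component of w3 is -71.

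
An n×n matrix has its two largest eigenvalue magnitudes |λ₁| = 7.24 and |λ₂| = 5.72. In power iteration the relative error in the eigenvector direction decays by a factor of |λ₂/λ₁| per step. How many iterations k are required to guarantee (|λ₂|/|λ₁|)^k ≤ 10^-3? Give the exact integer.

30

|λ₂/λ₁| = 5.72/7.24 = 0.79006
Need k ≥ ln(10^-3) / ln(0.79006) = -6.9078 / -0.2357 ≈ 29.313
Smallest integer k satisfying the bound: 30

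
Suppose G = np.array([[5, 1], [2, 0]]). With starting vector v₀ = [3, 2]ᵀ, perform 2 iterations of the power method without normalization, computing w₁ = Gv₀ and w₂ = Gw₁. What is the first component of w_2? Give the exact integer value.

91

w1 = Gv₀ = (5·3 + 1·2; 2·3 + 0·2) = (17, 6)
w2 = Gw1 = (5·17 + 1·6; 2·17 + 0·6) = (91, 34)
The requested component of w2 is 91.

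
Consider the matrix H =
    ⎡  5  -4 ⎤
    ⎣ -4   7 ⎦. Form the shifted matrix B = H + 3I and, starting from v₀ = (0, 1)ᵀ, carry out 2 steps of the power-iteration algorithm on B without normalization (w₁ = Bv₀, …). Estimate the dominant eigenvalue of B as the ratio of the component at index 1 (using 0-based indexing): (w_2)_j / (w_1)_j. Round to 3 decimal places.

μ ≈ 11.600

B = H + 3I has rows (8, -4); (-4, 10)
w1 = Bv₀ = (8·0 + (-4)·1; (-4)·0 + 10·1) = (-4, 10)
w2 = Bw1 = (8·(-4) + (-4)·10; (-4)·(-4) + 10·10) = (-72, 116)
Ratio: 116/10 = 11.600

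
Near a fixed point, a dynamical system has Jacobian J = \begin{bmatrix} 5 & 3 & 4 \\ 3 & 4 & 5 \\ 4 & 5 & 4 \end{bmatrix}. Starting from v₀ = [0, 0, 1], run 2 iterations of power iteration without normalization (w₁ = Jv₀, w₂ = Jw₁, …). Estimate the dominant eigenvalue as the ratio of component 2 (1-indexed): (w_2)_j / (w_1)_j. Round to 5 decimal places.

w1 = Jv₀ = (4, 5, 4)
w2 = Jw1 = (51, 52, 57)
Ratio at component: 52 / 5 = 10.40000

λ ≈ 10.40000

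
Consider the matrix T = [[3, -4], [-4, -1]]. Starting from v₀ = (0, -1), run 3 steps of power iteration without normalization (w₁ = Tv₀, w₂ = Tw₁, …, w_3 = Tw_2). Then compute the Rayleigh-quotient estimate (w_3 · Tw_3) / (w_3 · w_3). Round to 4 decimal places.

4.1670

w1 = Tv₀ = (3·0 + (-4)·(-1); (-4)·0 + (-1)·(-1)) = (4, 1)
w2 = Tw1 = (3·4 + (-4)·1; (-4)·4 + (-1)·1) = (8, -17)
w3 = Tw2 = (92, -15)
Tw3 = (336, -353)
w3·Tw3 = 92·336 + (-15)·(-353) = 36207; w3·w3 = 92·92 + (-15)·(-15) = 8689
λ ≈ 36207/8689 = 4.1670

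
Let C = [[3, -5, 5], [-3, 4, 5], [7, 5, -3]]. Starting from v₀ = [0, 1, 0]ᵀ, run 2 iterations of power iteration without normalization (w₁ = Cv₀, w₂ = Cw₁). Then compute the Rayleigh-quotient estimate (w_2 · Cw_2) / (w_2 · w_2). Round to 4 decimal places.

w1 = Cv₀ = (-5, 4, 5)
w2 = Cw1 = (-10, 56, -30)
Cw2 = (-460, 104, 300)
w2·Cw2 = (-10)·(-460) + 56·104 + (-30)·300 = 1424; w2·w2 = (-10)·(-10) + 56·56 + (-30)·(-30) = 4136
λ ≈ 1424/4136 = 0.3443

λ ≈ 0.3443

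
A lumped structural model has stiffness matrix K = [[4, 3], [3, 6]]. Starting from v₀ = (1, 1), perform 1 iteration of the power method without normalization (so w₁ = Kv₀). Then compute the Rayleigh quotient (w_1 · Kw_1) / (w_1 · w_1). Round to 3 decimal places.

λ ≈ 8.154

w1 = Kv₀ = (7, 9)
Kw1 = (55, 75)
w1·Kw1 = 7·55 + 9·75 = 1060; w1·w1 = 7·7 + 9·9 = 130
λ ≈ 1060/130 = 8.154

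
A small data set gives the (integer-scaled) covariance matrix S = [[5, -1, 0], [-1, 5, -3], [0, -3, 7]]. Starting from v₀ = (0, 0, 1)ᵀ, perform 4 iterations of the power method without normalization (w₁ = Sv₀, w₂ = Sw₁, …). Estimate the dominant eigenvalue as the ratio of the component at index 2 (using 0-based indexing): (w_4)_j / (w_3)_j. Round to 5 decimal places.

w1 = Sv₀ = (0, -3, 7)
w2 = Sw1 = (3, -36, 58)
w3 = Sw2 = (51, -357, 514)
w4 = Sw3 = (612, -3378, 4669)
Ratio at component: 4669 / 514 = 9.08366

9.08366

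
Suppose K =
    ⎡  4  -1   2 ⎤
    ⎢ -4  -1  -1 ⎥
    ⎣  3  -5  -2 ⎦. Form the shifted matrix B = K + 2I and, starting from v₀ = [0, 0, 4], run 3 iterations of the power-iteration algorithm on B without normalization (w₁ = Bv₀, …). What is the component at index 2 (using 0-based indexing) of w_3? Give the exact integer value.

336

B = K + 2I has rows (6, -1, 2); (-4, 1, -1); (3, -5, 0)
w1 = Bv₀ = (8, -4, 0)
w2 = Bw1 = (52, -36, 44)
w3 = Bw2 = (436, -288, 336)
Requested component of w3: 336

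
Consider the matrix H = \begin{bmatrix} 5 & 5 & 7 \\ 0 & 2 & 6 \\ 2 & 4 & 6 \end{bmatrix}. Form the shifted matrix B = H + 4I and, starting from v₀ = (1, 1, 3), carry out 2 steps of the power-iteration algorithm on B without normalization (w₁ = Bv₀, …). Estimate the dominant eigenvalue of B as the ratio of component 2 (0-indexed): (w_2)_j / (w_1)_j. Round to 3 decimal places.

B = H + 4I has rows (9, 5, 7); (0, 6, 6); (2, 4, 10)
w1 = Bv₀ = (9·1 + 5·1 + 7·3; 0·1 + 6·1 + 6·3; 2·1 + 4·1 + 10·3) = (35, 24, 36)
w2 = Bw1 = (9·35 + 5·24 + 7·36; 0·35 + 6·24 + 6·36; 2·35 + 4·24 + 10·36) = (687, 360, 526)
Ratio: 526/36 = 14.611

14.611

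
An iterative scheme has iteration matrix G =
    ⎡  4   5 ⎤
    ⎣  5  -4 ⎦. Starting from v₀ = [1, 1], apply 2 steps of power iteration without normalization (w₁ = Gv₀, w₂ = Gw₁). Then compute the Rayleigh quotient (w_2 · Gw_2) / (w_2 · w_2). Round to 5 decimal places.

w1 = Gv₀ = (4·1 + 5·1; 5·1 + (-4)·1) = (9, 1)
w2 = Gw1 = (4·9 + 5·1; 5·9 + (-4)·1) = (41, 41)
Gw2 = (369, 41)
w2·Gw2 = 41·369 + 41·41 = 16810; w2·w2 = 41·41 + 41·41 = 3362
λ ≈ 16810/3362 = 5.00000

λ ≈ 5.00000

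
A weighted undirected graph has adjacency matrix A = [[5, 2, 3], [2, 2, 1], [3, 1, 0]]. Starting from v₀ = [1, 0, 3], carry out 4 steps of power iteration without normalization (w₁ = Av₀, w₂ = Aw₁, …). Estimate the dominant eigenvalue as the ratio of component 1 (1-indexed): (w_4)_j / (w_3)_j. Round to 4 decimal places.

λ ≈ 7.3024

w1 = Av₀ = (14, 5, 3)
w2 = Aw1 = (89, 41, 47)
w3 = Aw2 = (668, 307, 308)
w4 = Aw3 = (4878, 2258, 2311)
Ratio at component: 4878 / 668 = 7.3024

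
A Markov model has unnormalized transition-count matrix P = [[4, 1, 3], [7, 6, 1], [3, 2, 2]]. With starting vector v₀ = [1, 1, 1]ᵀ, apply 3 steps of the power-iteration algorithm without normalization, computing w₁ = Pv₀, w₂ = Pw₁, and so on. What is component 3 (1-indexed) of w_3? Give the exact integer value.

627

w1 = Pv₀ = (8, 14, 7)
w2 = Pw1 = (67, 147, 66)
w3 = Pw2 = (613, 1417, 627)
The requested component of w3 is 627.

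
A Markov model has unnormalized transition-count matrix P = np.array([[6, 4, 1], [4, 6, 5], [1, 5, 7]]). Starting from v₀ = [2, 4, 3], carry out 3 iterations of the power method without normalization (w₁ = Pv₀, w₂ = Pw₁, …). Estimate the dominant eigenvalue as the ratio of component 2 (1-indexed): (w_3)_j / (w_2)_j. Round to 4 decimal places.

λ ≈ 13.2512

w1 = Pv₀ = (6·2 + 4·4 + 1·3; 4·2 + 6·4 + 5·3; 1·2 + 5·4 + 7·3) = (31, 47, 43)
w2 = Pw1 = (6·31 + 4·47 + 1·43; 4·31 + 6·47 + 5·43; 1·31 + 5·47 + 7·43) = (417, 621, 567)
w3 = Pw2 = (5553, 8229, 7491)
Ratio at component: 8229 / 621 = 13.2512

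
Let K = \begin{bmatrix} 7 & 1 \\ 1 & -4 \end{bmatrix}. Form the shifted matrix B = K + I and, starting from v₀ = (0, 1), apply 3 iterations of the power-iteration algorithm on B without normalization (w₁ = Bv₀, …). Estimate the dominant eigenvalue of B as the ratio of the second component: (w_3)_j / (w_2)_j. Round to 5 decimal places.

μ ≈ -2.50000

B = K + I has rows (8, 1); (1, -3)
w1 = Bv₀ = (1, -3)
w2 = Bw1 = (5, 10)
w3 = Bw2 = (50, -25)
Ratio: -25/10 = -2.50000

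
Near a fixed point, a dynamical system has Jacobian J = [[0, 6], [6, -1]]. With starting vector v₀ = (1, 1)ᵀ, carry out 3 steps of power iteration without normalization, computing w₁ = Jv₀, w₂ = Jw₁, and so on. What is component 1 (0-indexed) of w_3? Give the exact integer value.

w1 = Jv₀ = (0·1 + 6·1; 6·1 + (-1)·1) = (6, 5)
w2 = Jw1 = (0·6 + 6·5; 6·6 + (-1)·5) = (30, 31)
w3 = Jw2 = (186, 149)
The requested component of w3 is 149.

149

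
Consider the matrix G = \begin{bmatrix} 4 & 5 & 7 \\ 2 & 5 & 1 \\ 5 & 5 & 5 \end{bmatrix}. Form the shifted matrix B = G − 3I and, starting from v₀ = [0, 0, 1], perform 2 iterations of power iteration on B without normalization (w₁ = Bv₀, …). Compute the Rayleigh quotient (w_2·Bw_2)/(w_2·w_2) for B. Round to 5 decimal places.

B = G − 3I has rows (1, 5, 7); (2, 2, 1); (5, 5, 2)
w1 = Bv₀ = (1·0 + 5·0 + 7·1; 2·0 + 2·0 + 1·1; 5·0 + 5·0 + 2·1) = (7, 1, 2)
w2 = Bw1 = (1·7 + 5·1 + 7·2; 2·7 + 2·1 + 1·2; 5·7 + 5·1 + 2·2) = (26, 18, 44)
Bw2 = (424, 132, 308)
w2·Bw2 = 26952; w2·w2 = 2936; μ ≈ 26952/2936 = 9.17984

9.17984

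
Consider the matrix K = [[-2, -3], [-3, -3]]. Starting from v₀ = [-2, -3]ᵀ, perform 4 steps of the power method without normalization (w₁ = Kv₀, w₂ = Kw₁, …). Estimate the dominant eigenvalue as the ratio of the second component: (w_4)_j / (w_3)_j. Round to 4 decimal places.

w1 = Kv₀ = (13, 15)
w2 = Kw1 = (-71, -84)
w3 = Kw2 = (394, 465)
w4 = Kw3 = (-2183, -2577)
Ratio at component: -2577 / 465 = -5.5419

-5.5419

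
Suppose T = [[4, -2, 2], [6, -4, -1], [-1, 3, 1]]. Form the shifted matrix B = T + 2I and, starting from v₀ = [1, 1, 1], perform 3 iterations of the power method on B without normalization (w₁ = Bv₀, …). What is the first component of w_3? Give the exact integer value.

226

B = T + 2I has rows (6, -2, 2); (6, -2, -1); (-1, 3, 3)
w1 = Bv₀ = (6·1 + (-2)·1 + 2·1; 6·1 + (-2)·1 + (-1)·1; (-1)·1 + 3·1 + 3·1) = (6, 3, 5)
w2 = Bw1 = (6·6 + (-2)·3 + 2·5; 6·6 + (-2)·3 + (-1)·5; (-1)·6 + 3·3 + 3·5) = (40, 25, 18)
w3 = Bw2 = (226, 172, 89)
Requested component of w3: 226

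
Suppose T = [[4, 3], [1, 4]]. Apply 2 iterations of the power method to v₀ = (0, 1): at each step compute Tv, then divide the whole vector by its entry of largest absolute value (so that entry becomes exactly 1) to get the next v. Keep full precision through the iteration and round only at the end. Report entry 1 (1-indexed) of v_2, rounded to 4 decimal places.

Tv0 = (3.00000, 4.00000); divide by 4.00000 → v1 = (0.75000, 1.00000)
Tv1 = (6.00000, 4.75000); divide by 6.00000 → v2 = (1.00000, 0.79167)
Requested entry of v2: 24/24 = 1.0000

1.0000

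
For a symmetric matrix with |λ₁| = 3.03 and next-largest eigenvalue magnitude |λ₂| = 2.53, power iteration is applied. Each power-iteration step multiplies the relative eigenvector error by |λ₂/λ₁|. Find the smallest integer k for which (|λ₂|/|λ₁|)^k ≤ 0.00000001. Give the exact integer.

103

|λ₂/λ₁| = 2.53/3.03 = 0.83498
Need k ≥ ln(0.00000001) / ln(0.83498) = -18.4207 / -0.1803 ≈ 102.142
Smallest integer k satisfying the bound: 103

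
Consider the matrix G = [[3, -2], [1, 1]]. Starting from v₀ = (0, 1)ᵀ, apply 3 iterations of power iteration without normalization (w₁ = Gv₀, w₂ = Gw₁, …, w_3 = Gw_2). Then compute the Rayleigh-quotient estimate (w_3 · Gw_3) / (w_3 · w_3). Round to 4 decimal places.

w1 = Gv₀ = (3·0 + (-2)·1; 1·0 + 1·1) = (-2, 1)
w2 = Gw1 = (3·(-2) + (-2)·1; 1·(-2) + 1·1) = (-8, -1)
w3 = Gw2 = (-22, -9)
Gw3 = (-48, -31)
w3·Gw3 = (-22)·(-48) + (-9)·(-31) = 1335; w3·w3 = (-22)·(-22) + (-9)·(-9) = 565
λ ≈ 1335/565 = 2.3628

2.3628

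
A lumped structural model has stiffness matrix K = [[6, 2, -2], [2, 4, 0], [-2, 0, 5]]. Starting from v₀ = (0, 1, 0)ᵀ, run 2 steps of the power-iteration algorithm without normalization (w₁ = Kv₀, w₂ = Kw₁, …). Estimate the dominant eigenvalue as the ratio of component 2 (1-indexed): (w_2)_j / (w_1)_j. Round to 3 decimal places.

5.000

w1 = Kv₀ = (2, 4, 0)
w2 = Kw1 = (20, 20, -4)
Ratio at component: 20 / 4 = 5.000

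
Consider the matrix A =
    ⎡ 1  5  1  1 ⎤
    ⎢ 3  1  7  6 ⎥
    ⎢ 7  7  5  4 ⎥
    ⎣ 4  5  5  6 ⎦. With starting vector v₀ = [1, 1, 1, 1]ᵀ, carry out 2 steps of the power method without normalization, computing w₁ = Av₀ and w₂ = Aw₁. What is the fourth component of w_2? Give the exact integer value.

w1 = Av₀ = (8, 17, 23, 20)
w2 = Aw1 = (136, 322, 370, 352)
The requested component of w2 is 352.

352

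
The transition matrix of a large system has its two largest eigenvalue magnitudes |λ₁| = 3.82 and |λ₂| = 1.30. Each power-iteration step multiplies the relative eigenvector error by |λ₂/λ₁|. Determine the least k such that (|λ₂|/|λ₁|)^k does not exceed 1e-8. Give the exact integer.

|λ₂/λ₁| = 1.30/3.82 = 0.34031
Need k ≥ ln(1e-8) / ln(0.34031) = -18.4207 / -1.0779 ≈ 17.090
Smallest integer k satisfying the bound: 18

18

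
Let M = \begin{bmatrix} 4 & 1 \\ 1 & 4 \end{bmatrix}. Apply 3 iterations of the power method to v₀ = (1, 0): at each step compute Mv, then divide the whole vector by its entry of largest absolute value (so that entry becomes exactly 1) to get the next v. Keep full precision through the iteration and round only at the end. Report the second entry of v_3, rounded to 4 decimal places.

0.6447

Mv0 = (4.00000, 1.00000); divide by 4.00000 → v1 = (1.00000, 0.25000)
Mv1 = (4.25000, 2.00000); divide by 4.25000 → v2 = (1.00000, 0.47059)
Mv2 = (4.47059, 2.88235); divide by 4.47059 → v3 = (1.00000, 0.64474)
Requested entry of v3: 49/76 = 0.6447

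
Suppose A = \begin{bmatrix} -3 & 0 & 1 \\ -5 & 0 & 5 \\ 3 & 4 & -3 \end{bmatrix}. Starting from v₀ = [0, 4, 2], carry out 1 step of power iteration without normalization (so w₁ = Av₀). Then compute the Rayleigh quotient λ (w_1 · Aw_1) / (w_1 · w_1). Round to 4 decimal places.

λ ≈ 2.7843

w1 = Av₀ = (2, 10, 10)
Aw1 = (4, 40, 16)
w1·Aw1 = 2·4 + 10·40 + 10·16 = 568; w1·w1 = 2·2 + 10·10 + 10·10 = 204
λ ≈ 568/204 = 2.7843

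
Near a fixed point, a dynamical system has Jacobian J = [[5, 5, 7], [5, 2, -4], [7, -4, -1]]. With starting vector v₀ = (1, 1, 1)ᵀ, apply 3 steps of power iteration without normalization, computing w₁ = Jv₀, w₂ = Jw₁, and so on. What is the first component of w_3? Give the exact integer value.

1720

w1 = Jv₀ = (17, 3, 2)
w2 = Jw1 = (114, 83, 105)
w3 = Jw2 = (1720, 316, 361)
The requested component of w3 is 1720.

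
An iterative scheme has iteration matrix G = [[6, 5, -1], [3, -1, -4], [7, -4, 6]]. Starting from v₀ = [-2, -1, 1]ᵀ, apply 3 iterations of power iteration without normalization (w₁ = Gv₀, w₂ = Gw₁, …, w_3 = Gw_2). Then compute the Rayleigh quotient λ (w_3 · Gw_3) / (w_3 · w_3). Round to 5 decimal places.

w1 = Gv₀ = (-18, -9, -4)
w2 = Gw1 = (-149, -29, -114)
w3 = Gw2 = (-925, 38, -1611)
Gw3 = (-3749, 3631, -16293)
w3·Gw3 = (-925)·(-3749) + 38·3631 + (-1611)·(-16293) = 29853826; w3·w3 = (-925)·(-925) + 38·38 + (-1611)·(-1611) = 3452390
λ ≈ 29853826/3452390 = 8.64729

λ ≈ 8.64729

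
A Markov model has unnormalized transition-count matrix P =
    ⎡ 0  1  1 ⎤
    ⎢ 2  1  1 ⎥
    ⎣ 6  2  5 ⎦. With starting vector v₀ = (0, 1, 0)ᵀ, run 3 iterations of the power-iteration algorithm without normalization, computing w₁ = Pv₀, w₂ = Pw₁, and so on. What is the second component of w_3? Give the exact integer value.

29

w1 = Pv₀ = (0·0 + 1·1 + 1·0; 2·0 + 1·1 + 1·0; 6·0 + 2·1 + 5·0) = (1, 1, 2)
w2 = Pw1 = (0·1 + 1·1 + 1·2; 2·1 + 1·1 + 1·2; 6·1 + 2·1 + 5·2) = (3, 5, 18)
w3 = Pw2 = (23, 29, 118)
The requested component of w3 is 29.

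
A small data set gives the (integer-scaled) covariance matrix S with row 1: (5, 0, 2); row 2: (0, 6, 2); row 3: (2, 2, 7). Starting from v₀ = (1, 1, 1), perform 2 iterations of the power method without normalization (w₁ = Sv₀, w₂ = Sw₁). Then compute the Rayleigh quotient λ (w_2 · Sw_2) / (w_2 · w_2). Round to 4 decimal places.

w1 = Sv₀ = (5·1 + 0·1 + 2·1; 0·1 + 6·1 + 2·1; 2·1 + 2·1 + 7·1) = (7, 8, 11)
w2 = Sw1 = (5·7 + 0·8 + 2·11; 0·7 + 6·8 + 2·11; 2·7 + 2·8 + 7·11) = (57, 70, 107)
Sw2 = (499, 634, 1003)
w2·Sw2 = 57·499 + 70·634 + 107·1003 = 180144; w2·w2 = 57·57 + 70·70 + 107·107 = 19598
λ ≈ 180144/19598 = 9.1920

λ ≈ 9.1920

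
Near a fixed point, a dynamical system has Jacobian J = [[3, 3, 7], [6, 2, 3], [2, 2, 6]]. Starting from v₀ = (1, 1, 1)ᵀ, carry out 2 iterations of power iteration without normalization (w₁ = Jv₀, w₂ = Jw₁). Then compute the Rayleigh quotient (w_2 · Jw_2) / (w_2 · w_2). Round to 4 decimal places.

w1 = Jv₀ = (3·1 + 3·1 + 7·1; 6·1 + 2·1 + 3·1; 2·1 + 2·1 + 6·1) = (13, 11, 10)
w2 = Jw1 = (3·13 + 3·11 + 7·10; 6·13 + 2·11 + 3·10; 2·13 + 2·11 + 6·10) = (142, 130, 108)
Jw2 = (1572, 1436, 1192)
w2·Jw2 = 142·1572 + 130·1436 + 108·1192 = 538640; w2·w2 = 142·142 + 130·130 + 108·108 = 48728
λ ≈ 538640/48728 = 11.0540

λ ≈ 11.0540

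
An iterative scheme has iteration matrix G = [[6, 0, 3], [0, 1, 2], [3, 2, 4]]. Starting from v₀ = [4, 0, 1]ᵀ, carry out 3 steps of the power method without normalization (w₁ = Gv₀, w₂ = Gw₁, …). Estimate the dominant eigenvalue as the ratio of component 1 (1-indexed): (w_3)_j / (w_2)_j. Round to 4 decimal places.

w1 = Gv₀ = (27, 2, 16)
w2 = Gw1 = (210, 34, 149)
w3 = Gw2 = (1707, 332, 1294)
Ratio at component: 1707 / 210 = 8.1286

8.1286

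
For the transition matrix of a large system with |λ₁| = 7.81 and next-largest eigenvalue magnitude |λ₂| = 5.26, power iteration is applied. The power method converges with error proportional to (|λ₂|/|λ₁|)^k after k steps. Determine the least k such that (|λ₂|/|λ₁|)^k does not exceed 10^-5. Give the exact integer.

|λ₂/λ₁| = 5.26/7.81 = 0.67350
Need k ≥ ln(10^-5) / ln(0.67350) = -11.5129 / -0.3953 ≈ 29.126
Smallest integer k satisfying the bound: 30

30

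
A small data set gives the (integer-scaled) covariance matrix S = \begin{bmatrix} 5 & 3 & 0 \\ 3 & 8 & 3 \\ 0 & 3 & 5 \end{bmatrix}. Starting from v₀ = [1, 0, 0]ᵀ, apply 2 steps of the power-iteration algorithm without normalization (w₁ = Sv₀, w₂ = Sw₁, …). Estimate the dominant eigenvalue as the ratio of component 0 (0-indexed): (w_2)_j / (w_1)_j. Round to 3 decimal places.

6.800

w1 = Sv₀ = (5·1 + 3·0 + 0·0; 3·1 + 8·0 + 3·0; 0·1 + 3·0 + 5·0) = (5, 3, 0)
w2 = Sw1 = (5·5 + 3·3 + 0·0; 3·5 + 8·3 + 3·0; 0·5 + 3·3 + 5·0) = (34, 39, 9)
Ratio at component: 34 / 5 = 6.800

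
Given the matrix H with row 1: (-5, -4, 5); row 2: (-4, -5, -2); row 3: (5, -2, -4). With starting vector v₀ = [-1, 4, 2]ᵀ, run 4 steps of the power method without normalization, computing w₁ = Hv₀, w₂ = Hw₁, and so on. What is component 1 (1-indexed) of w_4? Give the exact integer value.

w1 = Hv₀ = ((-5)·(-1) + (-4)·4 + 5·2; (-4)·(-1) + (-5)·4 + (-2)·2; 5·(-1) + (-2)·4 + (-4)·2) = (-1, -20, -21)
w2 = Hw1 = ((-5)·(-1) + (-4)·(-20) + 5·(-21); (-4)·(-1) + (-5)·(-20) + (-2)·(-21); 5·(-1) + (-2)·(-20) + (-4)·(-21)) = (-20, 146, 119)
w3 = Hw2 = (111, -888, -868)
w4 = Hw3 = (-1343, 5732, 5803)
The requested component of w4 is -1343.

-1343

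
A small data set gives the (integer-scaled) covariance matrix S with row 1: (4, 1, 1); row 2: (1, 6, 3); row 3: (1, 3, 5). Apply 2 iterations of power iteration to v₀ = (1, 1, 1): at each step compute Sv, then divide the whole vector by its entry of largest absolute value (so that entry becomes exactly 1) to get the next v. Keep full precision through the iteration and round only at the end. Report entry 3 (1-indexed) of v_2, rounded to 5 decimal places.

Sv0 = (6.000000, 10.000000, 9.000000); divide by 10.000000 → v1 = (0.600000, 1.000000, 0.900000)
Sv1 = (4.300000, 9.300000, 8.100000); divide by 9.300000 → v2 = (0.462366, 1.000000, 0.870968)
Requested entry of v2: 81/93 = 0.87097

0.87097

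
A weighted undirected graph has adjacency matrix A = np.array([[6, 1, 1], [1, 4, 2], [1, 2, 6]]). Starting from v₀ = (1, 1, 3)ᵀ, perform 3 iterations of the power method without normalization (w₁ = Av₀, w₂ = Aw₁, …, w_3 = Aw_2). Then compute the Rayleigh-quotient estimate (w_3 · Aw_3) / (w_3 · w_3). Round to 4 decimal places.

8.1151

w1 = Av₀ = (6·1 + 1·1 + 1·3; 1·1 + 4·1 + 2·3; 1·1 + 2·1 + 6·3) = (10, 11, 21)
w2 = Aw1 = (6·10 + 1·11 + 1·21; 1·10 + 4·11 + 2·21; 1·10 + 2·11 + 6·21) = (92, 96, 158)
w3 = Aw2 = (806, 792, 1232)
Aw3 = (6860, 6438, 9782)
w3·Aw3 = 806·6860 + 792·6438 + 1232·9782 = 22679480; w3·w3 = 806·806 + 792·792 + 1232·1232 = 2794724
λ ≈ 22679480/2794724 = 8.1151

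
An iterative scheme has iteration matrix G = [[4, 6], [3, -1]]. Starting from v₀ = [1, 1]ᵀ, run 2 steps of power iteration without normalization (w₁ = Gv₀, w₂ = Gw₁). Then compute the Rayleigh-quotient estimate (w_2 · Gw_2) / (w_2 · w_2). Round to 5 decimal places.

w1 = Gv₀ = (4·1 + 6·1; 3·1 + (-1)·1) = (10, 2)
w2 = Gw1 = (4·10 + 6·2; 3·10 + (-1)·2) = (52, 28)
Gw2 = (376, 128)
w2·Gw2 = 52·376 + 28·128 = 23136; w2·w2 = 52·52 + 28·28 = 3488
λ ≈ 23136/3488 = 6.63303

λ ≈ 6.63303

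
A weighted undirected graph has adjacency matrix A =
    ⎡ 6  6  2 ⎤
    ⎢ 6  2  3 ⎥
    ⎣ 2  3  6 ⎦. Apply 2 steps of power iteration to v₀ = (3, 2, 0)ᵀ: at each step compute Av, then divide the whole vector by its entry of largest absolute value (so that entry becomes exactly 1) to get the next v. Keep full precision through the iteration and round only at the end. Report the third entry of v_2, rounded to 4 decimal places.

0.5893

Av0 = (30.00000, 22.00000, 12.00000); divide by 30.00000 → v1 = (1.00000, 0.73333, 0.40000)
Av1 = (11.20000, 8.66667, 6.60000); divide by 11.20000 → v2 = (1.00000, 0.77381, 0.58929)
Requested entry of v2: 198/336 = 0.5893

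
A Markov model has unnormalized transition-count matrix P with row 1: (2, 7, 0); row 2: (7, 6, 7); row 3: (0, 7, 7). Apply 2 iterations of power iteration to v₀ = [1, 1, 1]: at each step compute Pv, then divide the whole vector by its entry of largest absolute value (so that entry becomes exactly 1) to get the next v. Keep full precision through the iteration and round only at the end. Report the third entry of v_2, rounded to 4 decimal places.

Pv0 = (9.00000, 20.00000, 14.00000); divide by 20.00000 → v1 = (0.45000, 1.00000, 0.70000)
Pv1 = (7.90000, 14.05000, 11.90000); divide by 14.05000 → v2 = (0.56228, 1.00000, 0.84698)
Requested entry of v2: 238/281 = 0.8470

0.8470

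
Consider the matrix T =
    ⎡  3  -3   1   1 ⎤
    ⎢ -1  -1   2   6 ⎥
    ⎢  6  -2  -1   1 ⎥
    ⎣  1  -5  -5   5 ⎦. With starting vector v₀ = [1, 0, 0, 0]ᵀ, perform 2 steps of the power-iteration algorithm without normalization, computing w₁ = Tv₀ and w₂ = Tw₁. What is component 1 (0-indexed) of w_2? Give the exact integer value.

16

w1 = Tv₀ = (3·1 + (-3)·0 + 1·0 + 1·0; (-1)·1 + (-1)·0 + 2·0 + 6·0; 6·1 + (-2)·0 + (-1)·0 + 1·0; 1·1 + (-5)·0 + (-5)·0 + 5·0) = (3, -1, 6, 1)
w2 = Tw1 = (3·3 + (-3)·(-1) + 1·6 + 1·1; (-1)·3 + (-1)·(-1) + 2·6 + 6·1; 6·3 + (-2)·(-1) + (-1)·6 + 1·1; 1·3 + (-5)·(-1) + (-5)·6 + 5·1) = (19, 16, 15, -17)
The requested component of w2 is 16.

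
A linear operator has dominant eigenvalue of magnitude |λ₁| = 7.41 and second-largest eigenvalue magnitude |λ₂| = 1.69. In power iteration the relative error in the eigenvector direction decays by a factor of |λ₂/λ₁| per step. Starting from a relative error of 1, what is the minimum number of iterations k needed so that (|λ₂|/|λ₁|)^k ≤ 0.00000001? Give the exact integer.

13

|λ₂/λ₁| = 1.69/7.41 = 0.22807
Need k ≥ ln(0.00000001) / ln(0.22807) = -18.4207 / -1.4781 ≈ 12.462
Smallest integer k satisfying the bound: 13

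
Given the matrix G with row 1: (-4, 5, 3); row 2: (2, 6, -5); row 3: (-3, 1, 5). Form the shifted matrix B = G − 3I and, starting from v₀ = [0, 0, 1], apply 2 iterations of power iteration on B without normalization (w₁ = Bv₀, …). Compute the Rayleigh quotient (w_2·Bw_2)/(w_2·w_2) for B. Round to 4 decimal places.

-2.5992

B = G − 3I has rows (-7, 5, 3); (2, 3, -5); (-3, 1, 2)
w1 = Bv₀ = ((-7)·0 + 5·0 + 3·1; 2·0 + 3·0 + (-5)·1; (-3)·0 + 1·0 + 2·1) = (3, -5, 2)
w2 = Bw1 = ((-7)·3 + 5·(-5) + 3·2; 2·3 + 3·(-5) + (-5)·2; (-3)·3 + 1·(-5) + 2·2) = (-40, -19, -10)
Bw2 = (155, -87, 81)
w2·Bw2 = -5357; w2·w2 = 2061; μ ≈ -5357/2061 = -2.5992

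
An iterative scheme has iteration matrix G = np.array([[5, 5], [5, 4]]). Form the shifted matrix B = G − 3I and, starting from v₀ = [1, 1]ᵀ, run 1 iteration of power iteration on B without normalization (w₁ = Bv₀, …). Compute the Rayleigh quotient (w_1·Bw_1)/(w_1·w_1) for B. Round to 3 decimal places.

μ ≈ 6.518

B = G − 3I has rows (2, 5); (5, 1)
w1 = Bv₀ = (7, 6)
Bw1 = (44, 41)
w1·Bw1 = 554; w1·w1 = 85; μ ≈ 554/85 = 6.518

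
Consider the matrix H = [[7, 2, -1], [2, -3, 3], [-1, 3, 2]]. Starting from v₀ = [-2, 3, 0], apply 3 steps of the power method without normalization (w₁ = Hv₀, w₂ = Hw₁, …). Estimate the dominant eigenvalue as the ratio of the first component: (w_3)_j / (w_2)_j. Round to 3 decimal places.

w1 = Hv₀ = (7·(-2) + 2·3 + (-1)·0; 2·(-2) + (-3)·3 + 3·0; (-1)·(-2) + 3·3 + 2·0) = (-8, -13, 11)
w2 = Hw1 = (7·(-8) + 2·(-13) + (-1)·11; 2·(-8) + (-3)·(-13) + 3·11; (-1)·(-8) + 3·(-13) + 2·11) = (-93, 56, -9)
w3 = Hw2 = (-530, -381, 243)
Ratio at component: -530 / -93 = 5.699

λ ≈ 5.699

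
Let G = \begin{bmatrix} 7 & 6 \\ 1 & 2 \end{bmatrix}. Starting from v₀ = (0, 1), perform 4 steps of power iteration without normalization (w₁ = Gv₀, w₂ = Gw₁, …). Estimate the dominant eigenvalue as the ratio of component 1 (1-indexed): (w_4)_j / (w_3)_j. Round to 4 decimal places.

w1 = Gv₀ = (7·0 + 6·1; 1·0 + 2·1) = (6, 2)
w2 = Gw1 = (7·6 + 6·2; 1·6 + 2·2) = (54, 10)
w3 = Gw2 = (438, 74)
w4 = Gw3 = (3510, 586)
Ratio at component: 3510 / 438 = 8.0137

λ ≈ 8.0137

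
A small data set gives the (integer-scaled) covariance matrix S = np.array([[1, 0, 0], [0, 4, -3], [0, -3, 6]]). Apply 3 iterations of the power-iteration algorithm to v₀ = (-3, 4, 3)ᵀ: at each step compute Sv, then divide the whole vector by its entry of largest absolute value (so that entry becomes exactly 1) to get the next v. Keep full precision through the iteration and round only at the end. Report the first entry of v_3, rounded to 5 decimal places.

Sv0 = (-3.000000, 7.000000, 6.000000); divide by 7.000000 → v1 = (-0.428571, 1.000000, 0.857143)
Sv1 = (-0.428571, 1.428571, 2.142857); divide by 2.142857 → v2 = (-0.200000, 0.666667, 1.000000)
Sv2 = (-0.200000, -0.333333, 4.000000); divide by 4.000000 → v3 = (-0.050000, -0.083333, 1.000000)
Requested entry of v3: -3/60 = -0.05000

-0.05000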